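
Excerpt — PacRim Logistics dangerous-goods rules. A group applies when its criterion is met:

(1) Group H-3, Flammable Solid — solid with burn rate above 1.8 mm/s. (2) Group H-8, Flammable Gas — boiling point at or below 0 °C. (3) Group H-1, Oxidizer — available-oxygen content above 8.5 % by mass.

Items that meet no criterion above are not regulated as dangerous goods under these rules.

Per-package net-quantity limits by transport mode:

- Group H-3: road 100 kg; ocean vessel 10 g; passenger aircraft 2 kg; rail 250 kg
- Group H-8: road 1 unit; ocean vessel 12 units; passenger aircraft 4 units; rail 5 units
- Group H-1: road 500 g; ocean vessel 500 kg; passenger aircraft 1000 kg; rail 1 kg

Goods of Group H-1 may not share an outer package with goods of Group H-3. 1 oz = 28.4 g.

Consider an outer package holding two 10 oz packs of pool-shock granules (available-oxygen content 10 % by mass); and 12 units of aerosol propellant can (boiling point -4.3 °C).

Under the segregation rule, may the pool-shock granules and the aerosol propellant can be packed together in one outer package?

Available-oxygen content 10 % by mass meets the Group H-1 criterion (Oxidizer), so the pool-shock granules are Group H-1.
Boiling point -4.3 °C meets the Group H-8 criterion (Flammable Gas), so the aerosol propellant can is Group H-8.
No segregation rule bars Group H-1 with Group H-8.

Yes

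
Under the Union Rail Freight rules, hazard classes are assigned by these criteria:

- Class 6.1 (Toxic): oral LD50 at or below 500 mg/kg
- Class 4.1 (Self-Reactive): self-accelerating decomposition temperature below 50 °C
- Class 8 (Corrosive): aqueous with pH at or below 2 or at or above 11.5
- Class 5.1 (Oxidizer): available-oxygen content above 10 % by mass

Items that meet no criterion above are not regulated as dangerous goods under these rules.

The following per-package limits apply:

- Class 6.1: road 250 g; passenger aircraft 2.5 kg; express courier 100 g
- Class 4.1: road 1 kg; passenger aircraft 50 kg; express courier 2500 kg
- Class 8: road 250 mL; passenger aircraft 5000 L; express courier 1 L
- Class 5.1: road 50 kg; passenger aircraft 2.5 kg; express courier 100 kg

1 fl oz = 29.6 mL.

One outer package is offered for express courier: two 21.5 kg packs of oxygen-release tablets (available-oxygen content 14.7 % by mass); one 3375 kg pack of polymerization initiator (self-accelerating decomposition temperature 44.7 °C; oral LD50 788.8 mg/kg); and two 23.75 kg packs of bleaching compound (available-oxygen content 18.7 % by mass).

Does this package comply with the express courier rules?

No

Oxygen-release tablets: available-oxygen content 14.7 % by mass > 10 % by mass → Class 5.1 (Oxidizer).
Self-accelerating decomposition temperature 44.7 °C meets the Class 4.1 criterion (Self-Reactive), so the polymerization initiator is Class 4.1.
Available-oxygen content 18.7 % by mass meets the Class 5.1 criterion (Oxidizer), so the bleaching compound is Class 5.1.
Class 5.1 net quantity: (two 21.5 kg packs = 43 kg) + (two 23.75 kg packs = 47.5 kg) = 90.5 kg.
That is within the Class 5.1 express courier limit of 100 kg.
Class 4.1 quantity: 3375 kg.
3375 kg exceeds the express courier limit of 2500 kg for Class 4.1.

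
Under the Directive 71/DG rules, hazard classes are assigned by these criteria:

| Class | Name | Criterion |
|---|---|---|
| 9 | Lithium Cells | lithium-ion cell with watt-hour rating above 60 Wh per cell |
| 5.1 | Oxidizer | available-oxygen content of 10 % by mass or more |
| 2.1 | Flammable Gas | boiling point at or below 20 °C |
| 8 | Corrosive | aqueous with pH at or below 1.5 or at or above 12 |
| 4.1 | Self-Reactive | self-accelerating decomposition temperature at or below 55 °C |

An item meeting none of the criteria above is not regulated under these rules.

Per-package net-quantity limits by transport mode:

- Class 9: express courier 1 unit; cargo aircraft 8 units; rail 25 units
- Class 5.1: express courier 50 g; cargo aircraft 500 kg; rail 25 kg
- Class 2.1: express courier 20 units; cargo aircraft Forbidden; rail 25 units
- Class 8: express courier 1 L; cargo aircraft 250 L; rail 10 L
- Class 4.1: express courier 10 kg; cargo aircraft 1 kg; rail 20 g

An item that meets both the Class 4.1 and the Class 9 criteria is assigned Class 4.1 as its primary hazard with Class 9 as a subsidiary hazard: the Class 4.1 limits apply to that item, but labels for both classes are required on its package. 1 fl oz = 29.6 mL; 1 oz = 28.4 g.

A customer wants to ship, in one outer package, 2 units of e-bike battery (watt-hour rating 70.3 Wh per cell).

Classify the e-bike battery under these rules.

Class 9

Watt-hour rating 70.3 Wh per cell meets the Class 9 criterion (Lithium Cells), so the e-bike battery is Class 9.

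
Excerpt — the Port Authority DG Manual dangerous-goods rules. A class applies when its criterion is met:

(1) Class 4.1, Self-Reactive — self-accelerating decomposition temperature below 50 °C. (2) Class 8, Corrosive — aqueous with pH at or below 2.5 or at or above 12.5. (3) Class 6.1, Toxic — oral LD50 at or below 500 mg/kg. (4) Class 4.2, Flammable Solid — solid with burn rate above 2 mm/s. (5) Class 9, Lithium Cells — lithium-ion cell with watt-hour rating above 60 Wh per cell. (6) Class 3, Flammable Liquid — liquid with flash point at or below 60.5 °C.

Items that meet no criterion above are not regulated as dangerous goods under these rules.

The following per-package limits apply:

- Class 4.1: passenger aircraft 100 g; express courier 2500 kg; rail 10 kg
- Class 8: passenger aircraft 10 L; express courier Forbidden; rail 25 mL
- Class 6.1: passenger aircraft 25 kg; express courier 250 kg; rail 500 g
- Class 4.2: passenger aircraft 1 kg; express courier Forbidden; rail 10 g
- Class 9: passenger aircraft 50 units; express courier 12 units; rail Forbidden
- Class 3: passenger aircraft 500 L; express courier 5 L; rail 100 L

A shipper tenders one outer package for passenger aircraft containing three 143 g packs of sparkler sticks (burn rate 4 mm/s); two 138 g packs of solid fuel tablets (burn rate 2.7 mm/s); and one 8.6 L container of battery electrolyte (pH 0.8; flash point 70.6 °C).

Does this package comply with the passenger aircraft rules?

Yes

The sparkler sticks have burn rate 4 mm/s, which is > 2 mm/s, so they are Class 4.2 (Flammable Solid).
The solid fuel tablets have burn rate 2.7 mm/s, which is > 2 mm/s, so they are Class 4.2 (Flammable Solid).
Battery electrolyte: pH 0.8 ≤ 2.5 → Class 8 (Corrosive).
Class 4.2 net quantity: (three 143 g packs = 429 g) + (two 138 g packs = 276 g) = 705 g.
705 g is within the passenger aircraft limit of 1 kg for Class 4.2.
Class 8 quantity: 8.6 L.
8.6 L is within the passenger aircraft limit of 10 L for Class 8.
Every hazard class is within its passenger aircraft limit and no segregation rule is violated.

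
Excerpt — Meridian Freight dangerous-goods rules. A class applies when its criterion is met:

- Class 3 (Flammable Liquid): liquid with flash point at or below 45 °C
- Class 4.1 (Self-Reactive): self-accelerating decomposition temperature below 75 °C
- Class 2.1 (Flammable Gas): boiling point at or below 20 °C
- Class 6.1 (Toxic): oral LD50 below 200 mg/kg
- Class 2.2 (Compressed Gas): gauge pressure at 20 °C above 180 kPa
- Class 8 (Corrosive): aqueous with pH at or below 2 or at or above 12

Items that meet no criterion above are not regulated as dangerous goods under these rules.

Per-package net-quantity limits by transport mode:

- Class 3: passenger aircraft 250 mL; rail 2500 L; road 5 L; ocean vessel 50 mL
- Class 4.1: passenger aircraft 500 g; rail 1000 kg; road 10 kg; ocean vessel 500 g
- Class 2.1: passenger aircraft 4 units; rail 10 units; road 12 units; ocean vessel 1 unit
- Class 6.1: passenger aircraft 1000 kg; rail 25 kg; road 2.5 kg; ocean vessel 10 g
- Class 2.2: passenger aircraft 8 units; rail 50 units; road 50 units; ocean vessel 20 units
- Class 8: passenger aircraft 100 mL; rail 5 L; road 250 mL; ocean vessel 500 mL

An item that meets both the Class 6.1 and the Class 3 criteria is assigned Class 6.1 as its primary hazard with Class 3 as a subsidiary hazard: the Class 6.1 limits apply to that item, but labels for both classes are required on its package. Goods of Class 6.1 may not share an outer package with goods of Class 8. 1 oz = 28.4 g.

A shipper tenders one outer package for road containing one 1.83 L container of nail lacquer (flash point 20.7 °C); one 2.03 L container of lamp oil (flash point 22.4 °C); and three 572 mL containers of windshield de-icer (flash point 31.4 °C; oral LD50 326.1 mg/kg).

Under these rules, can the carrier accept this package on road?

With flash point 20.7 °C (≤ 45 °C), the nail lacquer falls in Class 3.
Lamp oil: flash point 22.4 °C ≤ 45 °C → Class 3 (Flammable Liquid).
Flash point 31.4 °C meets the Class 3 criterion (Flammable Liquid), so the windshield de-icer is Class 3.
Total Class 3: 1.83 L + 2.03 L + (three 572 mL containers = 1.716 L) = 5.576 L.
That exceeds the Class 3 road limit of 5 L.

No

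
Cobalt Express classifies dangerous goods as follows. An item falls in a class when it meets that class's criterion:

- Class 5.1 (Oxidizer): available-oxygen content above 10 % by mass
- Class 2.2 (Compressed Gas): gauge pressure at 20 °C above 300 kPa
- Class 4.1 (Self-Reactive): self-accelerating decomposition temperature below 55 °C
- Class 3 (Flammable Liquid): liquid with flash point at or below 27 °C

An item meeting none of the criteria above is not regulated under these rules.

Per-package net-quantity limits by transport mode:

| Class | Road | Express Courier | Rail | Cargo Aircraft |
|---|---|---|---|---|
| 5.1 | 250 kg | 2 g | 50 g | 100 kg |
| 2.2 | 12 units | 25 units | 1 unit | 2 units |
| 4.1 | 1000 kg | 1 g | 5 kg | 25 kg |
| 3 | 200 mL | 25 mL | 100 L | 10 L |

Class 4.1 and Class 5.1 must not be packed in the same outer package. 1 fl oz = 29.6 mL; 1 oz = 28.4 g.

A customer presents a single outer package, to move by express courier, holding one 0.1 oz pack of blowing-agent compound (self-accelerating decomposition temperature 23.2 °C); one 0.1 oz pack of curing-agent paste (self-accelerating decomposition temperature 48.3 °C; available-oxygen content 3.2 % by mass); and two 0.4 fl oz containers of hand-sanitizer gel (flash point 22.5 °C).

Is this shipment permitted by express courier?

With self-accelerating decomposition temperature 23.2 °C (< 55 °C), the blowing-agent compound falls in Class 4.1.
Curing-agent paste: self-accelerating decomposition temperature 48.3 °C < 55 °C → Class 4.1 (Self-Reactive).
Flash point 22.5 °C meets the Class 3 criterion (Flammable Liquid), so the hand-sanitizer gel is Class 3.
Class 3 quantity: two 0.4 fl oz containers = 23.68 mL.
23.68 mL ≤ 25 mL (express courier limit, Class 3) — within limit.
Class 4.1 net quantity: (one 0.1 oz pack = 2.84 g) + (one 0.1 oz pack = 2.84 g) = 5.68 g.
5.68 g > 1 g (express courier limit, Class 4.1) — over the limit.
The segregation rule (Class 4.1 with Class 5.1) does not apply to Class 3 with Class 4.1.

No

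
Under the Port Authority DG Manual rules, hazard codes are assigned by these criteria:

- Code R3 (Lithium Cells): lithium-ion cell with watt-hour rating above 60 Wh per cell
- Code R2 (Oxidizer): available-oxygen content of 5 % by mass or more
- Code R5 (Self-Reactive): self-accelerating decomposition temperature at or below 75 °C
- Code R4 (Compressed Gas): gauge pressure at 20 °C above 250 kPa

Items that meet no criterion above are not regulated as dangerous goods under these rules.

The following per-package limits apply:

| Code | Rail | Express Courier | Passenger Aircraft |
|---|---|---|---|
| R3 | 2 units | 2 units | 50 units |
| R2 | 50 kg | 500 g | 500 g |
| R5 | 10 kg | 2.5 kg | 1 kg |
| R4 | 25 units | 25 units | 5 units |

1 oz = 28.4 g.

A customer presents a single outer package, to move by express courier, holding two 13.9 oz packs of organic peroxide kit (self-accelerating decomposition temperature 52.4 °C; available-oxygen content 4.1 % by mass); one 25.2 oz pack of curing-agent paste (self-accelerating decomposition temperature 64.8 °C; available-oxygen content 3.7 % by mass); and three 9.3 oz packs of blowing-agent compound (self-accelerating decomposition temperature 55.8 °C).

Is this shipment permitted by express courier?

Yes

The organic peroxide kit has self-accelerating decomposition temperature 52.4 °C, which is ≤ 75 °C, so it is Code R5 (Self-Reactive).
Curing-agent paste: self-accelerating decomposition temperature 64.8 °C ≤ 75 °C → Code R5 (Self-Reactive).
Self-accelerating decomposition temperature 55.8 °C meets the Code R5 criterion (Self-Reactive), so the blowing-agent compound is Code R5.
Total Code R5: (two 13.9 oz packs = 789.52 g) + (one 25.2 oz pack = 715.68 g) + (three 9.3 oz packs = 792.36 g) = 2297.56 g.
That is within the Code R5 express courier limit of 2.5 kg.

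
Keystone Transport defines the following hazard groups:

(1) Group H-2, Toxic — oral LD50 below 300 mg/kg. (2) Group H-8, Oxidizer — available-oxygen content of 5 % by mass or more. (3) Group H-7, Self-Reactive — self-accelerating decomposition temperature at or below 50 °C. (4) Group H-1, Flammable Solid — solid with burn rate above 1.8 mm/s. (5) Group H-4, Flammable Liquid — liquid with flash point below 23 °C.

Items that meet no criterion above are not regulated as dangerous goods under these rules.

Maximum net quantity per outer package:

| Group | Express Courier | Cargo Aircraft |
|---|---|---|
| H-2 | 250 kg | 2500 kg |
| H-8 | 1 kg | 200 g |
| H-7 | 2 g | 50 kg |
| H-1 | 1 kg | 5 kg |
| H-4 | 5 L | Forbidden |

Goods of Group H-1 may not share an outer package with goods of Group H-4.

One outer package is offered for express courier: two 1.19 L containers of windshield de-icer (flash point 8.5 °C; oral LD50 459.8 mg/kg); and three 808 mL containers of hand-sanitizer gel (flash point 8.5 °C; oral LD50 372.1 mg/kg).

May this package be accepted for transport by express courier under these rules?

Yes

Windshield de-icer: flash point 8.5 °C < 23 °C → Group H-4 (Flammable Liquid).
With flash point 8.5 °C (< 23 °C), the hand-sanitizer gel falls in Group H-4.
Group H-4 net quantity: (two 1.19 L containers = 2.38 L) + (three 808 mL containers = 2.424 L) = 4.804 L.
4.804 L is within the express courier limit of 5 L for Group H-4.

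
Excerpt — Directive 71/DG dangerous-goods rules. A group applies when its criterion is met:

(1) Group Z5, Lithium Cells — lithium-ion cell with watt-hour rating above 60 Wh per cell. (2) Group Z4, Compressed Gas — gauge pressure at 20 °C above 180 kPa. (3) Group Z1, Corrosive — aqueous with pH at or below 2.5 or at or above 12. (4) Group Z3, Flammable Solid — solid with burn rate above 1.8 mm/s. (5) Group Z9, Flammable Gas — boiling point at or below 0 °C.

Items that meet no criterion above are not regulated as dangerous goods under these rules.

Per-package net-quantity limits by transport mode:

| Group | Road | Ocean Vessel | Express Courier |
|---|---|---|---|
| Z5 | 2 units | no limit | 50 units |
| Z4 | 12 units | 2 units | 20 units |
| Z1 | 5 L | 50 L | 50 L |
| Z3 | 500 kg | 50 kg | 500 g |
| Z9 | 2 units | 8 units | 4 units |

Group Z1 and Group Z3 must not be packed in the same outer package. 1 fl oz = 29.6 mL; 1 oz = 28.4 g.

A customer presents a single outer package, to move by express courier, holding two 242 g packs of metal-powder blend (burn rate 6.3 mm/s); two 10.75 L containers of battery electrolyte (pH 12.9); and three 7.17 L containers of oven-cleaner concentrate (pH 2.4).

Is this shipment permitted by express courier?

No

With burn rate 6.3 mm/s (> 1.8 mm/s), the metal-powder blend falls in Group Z3.
With pH 12.9 (≥ 12), the battery electrolyte falls in Group Z1.
The oven-cleaner concentrate has pH 2.4, which is ≤ 2.5, so it is Group Z1 (Corrosive).
Group Z1 net quantity: (two 10.75 L containers = 21.5 L) + (three 7.17 L containers = 21.51 L) = 43.01 L.
43.01 L ≤ 50 L (express courier limit, Group Z1) — within limit.
Group Z3 quantity: two 242 g packs = 484 g.
484 g is within the express courier limit of 500 g for Group Z3.
Group Z1 and Group Z3 may not share an outer package.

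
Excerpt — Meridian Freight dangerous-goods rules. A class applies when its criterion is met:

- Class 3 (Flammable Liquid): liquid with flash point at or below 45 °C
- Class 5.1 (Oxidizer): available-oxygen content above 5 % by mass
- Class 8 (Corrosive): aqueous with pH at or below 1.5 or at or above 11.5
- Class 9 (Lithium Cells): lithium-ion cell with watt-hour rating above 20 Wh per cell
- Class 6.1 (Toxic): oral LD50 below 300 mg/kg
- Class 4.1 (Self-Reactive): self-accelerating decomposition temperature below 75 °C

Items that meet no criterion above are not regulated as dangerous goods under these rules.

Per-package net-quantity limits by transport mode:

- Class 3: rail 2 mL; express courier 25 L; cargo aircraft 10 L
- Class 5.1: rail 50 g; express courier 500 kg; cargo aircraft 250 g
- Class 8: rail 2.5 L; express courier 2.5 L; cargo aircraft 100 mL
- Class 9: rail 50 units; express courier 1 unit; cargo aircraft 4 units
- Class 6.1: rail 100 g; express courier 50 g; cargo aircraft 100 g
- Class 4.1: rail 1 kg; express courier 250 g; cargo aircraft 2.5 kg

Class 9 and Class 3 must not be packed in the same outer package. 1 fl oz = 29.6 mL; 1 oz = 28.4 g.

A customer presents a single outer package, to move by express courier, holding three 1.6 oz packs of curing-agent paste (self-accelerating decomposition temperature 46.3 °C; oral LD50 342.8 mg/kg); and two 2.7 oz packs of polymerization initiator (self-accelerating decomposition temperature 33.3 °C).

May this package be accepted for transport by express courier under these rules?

Curing-agent paste: self-accelerating decomposition temperature 46.3 °C < 75 °C → Class 4.1 (Self-Reactive).
Self-accelerating decomposition temperature 33.3 °C meets the Class 4.1 criterion (Self-Reactive), so the polymerization initiator is Class 4.1.
Total Class 4.1: (three 1.6 oz packs = 136.32 g) + (two 2.7 oz packs = 153.36 g) = 289.68 g.
289.68 g > 250 g (express courier limit, Class 4.1) — over the limit.

No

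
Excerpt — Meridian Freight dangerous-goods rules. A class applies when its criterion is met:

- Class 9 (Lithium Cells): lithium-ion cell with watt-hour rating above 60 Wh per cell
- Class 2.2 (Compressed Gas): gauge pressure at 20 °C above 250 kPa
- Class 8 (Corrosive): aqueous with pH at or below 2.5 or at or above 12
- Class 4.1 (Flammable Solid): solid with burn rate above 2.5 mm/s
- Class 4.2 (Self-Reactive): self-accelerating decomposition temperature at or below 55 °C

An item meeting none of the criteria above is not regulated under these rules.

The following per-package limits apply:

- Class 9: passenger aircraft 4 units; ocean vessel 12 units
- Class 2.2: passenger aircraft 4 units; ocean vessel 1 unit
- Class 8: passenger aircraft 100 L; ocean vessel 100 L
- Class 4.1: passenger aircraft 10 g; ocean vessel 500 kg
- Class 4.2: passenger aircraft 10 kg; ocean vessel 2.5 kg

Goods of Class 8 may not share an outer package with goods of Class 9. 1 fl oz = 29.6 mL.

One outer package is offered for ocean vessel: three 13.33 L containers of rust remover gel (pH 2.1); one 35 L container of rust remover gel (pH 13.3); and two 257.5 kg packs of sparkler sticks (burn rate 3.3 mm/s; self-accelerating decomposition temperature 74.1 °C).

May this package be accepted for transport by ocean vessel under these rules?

The rust remover gel has pH 2.1, which is ≤ 2.5, so it is Class 8 (Corrosive).
Rust remover gel: pH 13.3 ≥ 12 → Class 8 (Corrosive).
Sparkler sticks: burn rate 3.3 mm/s > 2.5 mm/s → Class 4.1 (Flammable Solid).
Class 8 net quantity: (three 13.33 L containers = 39.99 L) + 35 L = 74.99 L.
74.99 L ≤ 100 L (ocean vessel limit, Class 8) — within limit.
Class 4.1 quantity: two 257.5 kg packs = 515 kg.
That exceeds the Class 4.1 ocean vessel limit of 500 kg.
The segregation rule (Class 8 with Class 9) does not apply to Class 8 with Class 4.1.

No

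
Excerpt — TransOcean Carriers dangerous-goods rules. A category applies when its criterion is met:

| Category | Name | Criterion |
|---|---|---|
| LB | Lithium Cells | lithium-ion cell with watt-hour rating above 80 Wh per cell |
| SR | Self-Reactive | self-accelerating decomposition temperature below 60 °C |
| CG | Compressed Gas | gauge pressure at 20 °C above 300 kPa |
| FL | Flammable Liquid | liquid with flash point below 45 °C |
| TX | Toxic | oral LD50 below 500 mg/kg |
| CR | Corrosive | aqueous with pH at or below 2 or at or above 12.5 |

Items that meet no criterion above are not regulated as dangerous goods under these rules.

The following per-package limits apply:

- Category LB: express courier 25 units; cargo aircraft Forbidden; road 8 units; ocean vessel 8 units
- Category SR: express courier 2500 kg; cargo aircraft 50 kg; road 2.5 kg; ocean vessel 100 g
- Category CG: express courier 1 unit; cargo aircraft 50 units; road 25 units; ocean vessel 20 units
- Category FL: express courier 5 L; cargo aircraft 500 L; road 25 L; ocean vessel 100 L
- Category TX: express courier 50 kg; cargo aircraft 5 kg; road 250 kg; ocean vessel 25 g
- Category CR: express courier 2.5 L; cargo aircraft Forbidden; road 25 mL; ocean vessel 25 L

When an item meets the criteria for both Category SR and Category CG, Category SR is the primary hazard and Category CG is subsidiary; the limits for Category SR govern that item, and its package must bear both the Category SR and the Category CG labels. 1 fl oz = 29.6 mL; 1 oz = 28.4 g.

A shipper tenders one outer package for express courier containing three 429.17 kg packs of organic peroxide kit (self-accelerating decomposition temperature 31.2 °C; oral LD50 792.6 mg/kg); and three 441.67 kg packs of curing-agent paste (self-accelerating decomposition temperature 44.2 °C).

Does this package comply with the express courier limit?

No

The organic peroxide kit has self-accelerating decomposition temperature 31.2 °C, which is < 60 °C, so it is Category SR (Self-Reactive).
Self-accelerating decomposition temperature 44.2 °C meets the Category SR criterion (Self-Reactive), so the curing-agent paste is Category SR.
Total Category SR: (three 429.17 kg packs = 1287.51 kg) + (three 441.67 kg packs = 1325.01 kg) = 2612.52 kg.
2612.52 kg exceeds the express courier limit of 2500 kg for Category SR.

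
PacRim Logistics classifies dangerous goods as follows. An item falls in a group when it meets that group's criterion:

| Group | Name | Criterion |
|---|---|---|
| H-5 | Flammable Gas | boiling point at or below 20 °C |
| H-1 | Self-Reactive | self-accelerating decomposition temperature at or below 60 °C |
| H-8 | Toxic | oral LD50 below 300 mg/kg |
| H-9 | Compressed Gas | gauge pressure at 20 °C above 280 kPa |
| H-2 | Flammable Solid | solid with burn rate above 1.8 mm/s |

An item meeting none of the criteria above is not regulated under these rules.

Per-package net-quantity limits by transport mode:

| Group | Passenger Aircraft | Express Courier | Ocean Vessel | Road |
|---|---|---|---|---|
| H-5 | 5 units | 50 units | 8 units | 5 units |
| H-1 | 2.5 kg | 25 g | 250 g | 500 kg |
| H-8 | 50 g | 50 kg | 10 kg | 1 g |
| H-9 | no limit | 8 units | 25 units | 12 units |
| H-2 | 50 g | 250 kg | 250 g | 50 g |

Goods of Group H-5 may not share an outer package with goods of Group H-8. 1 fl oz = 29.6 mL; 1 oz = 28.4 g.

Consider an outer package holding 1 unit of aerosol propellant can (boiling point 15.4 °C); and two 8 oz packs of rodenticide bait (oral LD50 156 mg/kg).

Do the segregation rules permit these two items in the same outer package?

With boiling point 15.4 °C (≤ 20 °C), the aerosol propellant can falls in Group H-5.
Rodenticide bait: oral LD50 156 mg/kg < 300 mg/kg → Group H-8 (Toxic).
Group H-5 and Group H-8 may not share an outer package.

No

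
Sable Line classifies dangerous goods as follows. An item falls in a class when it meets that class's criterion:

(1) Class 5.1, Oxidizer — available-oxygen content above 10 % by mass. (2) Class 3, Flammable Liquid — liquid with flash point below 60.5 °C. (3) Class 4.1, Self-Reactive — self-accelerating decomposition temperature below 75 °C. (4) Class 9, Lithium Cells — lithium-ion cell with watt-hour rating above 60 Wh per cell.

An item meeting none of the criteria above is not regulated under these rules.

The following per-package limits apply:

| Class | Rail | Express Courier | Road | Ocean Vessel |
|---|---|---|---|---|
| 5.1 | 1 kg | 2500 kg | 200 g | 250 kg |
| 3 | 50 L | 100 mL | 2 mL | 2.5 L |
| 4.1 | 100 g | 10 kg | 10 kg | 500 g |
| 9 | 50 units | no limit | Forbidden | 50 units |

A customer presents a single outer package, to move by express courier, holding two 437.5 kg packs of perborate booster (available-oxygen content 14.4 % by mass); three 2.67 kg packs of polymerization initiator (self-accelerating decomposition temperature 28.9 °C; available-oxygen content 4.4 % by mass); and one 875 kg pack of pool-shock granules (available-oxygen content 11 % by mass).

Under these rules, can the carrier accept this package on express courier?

With available-oxygen content 14.4 % by mass (> 10 % by mass), the perborate booster falls in Class 5.1.
Self-accelerating decomposition temperature 28.9 °C meets the Class 4.1 criterion (Self-Reactive), so the polymerization initiator is Class 4.1.
With available-oxygen content 11 % by mass (> 10 % by mass), the pool-shock granules fall in Class 5.1.
Total Class 5.1: (two 437.5 kg packs = 875 kg) + 875 kg = 1750 kg.
1750 kg is within the express courier limit of 2500 kg for Class 5.1.
Class 4.1 quantity: three 2.67 kg packs = 8.01 kg.
8.01 kg is within the express courier limit of 10 kg for Class 4.1.
Every hazard class is within its express courier limit and no segregation rule is violated.

Yes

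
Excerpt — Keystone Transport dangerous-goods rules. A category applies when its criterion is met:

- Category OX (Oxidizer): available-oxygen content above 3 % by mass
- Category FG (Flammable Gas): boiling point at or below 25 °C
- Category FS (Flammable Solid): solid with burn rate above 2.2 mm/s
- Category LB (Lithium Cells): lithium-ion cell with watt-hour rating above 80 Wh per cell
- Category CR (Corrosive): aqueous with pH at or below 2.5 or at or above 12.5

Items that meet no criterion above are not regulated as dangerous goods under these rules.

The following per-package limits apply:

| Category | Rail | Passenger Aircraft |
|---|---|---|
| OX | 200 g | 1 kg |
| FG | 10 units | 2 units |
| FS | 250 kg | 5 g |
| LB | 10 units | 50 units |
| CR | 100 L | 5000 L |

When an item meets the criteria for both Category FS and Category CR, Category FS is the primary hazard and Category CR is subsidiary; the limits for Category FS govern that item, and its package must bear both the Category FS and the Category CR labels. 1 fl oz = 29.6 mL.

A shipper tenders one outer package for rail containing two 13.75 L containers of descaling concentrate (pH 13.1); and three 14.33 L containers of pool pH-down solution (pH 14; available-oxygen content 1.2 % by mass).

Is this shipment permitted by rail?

Yes

The descaling concentrate has pH 13.1, which is ≥ 12.5, so it is Category CR (Corrosive).
The pool pH-down solution has pH 14, which is ≥ 12.5, so it is Category CR (Corrosive).
Total Category CR: (two 13.75 L containers = 27.5 L) + (three 14.33 L containers = 42.99 L) = 70.49 L.
70.49 L is within the rail limit of 100 L for Category CR.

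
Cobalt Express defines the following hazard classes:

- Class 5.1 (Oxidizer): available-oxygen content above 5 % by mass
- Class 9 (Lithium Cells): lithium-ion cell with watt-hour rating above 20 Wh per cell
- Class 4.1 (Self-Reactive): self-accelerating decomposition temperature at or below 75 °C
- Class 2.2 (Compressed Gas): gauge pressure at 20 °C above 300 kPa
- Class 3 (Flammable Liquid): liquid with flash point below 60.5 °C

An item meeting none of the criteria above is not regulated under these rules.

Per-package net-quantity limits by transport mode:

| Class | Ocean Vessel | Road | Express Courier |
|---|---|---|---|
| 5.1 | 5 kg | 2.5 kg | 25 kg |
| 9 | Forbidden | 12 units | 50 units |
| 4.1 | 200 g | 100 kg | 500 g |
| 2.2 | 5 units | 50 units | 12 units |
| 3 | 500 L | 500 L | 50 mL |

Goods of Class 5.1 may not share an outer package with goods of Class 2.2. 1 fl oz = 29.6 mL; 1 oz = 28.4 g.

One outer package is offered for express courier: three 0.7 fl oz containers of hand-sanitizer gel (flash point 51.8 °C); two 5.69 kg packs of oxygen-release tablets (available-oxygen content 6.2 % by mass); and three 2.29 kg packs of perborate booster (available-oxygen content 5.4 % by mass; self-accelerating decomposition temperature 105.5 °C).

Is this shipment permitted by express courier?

Hand-sanitizer gel: flash point 51.8 °C < 60.5 °C → Class 3 (Flammable Liquid).
Oxygen-release tablets: available-oxygen content 6.2 % by mass > 5 % by mass → Class 5.1 (Oxidizer).
Available-oxygen content 5.4 % by mass meets the Class 5.1 criterion (Oxidizer), so the perborate booster is Class 5.1.
Total Class 5.1: (two 5.69 kg packs = 11.38 kg) + (three 2.29 kg packs = 6.87 kg) = 18.25 kg.
18.25 kg is within the express courier limit of 25 kg for Class 5.1.
Class 3 quantity: three 0.7 fl oz containers = 62.16 mL.
That exceeds the Class 3 express courier limit of 50 mL.
The segregation rule (Class 5.1 with Class 2.2) does not apply to Class 5.1 with Class 3.

No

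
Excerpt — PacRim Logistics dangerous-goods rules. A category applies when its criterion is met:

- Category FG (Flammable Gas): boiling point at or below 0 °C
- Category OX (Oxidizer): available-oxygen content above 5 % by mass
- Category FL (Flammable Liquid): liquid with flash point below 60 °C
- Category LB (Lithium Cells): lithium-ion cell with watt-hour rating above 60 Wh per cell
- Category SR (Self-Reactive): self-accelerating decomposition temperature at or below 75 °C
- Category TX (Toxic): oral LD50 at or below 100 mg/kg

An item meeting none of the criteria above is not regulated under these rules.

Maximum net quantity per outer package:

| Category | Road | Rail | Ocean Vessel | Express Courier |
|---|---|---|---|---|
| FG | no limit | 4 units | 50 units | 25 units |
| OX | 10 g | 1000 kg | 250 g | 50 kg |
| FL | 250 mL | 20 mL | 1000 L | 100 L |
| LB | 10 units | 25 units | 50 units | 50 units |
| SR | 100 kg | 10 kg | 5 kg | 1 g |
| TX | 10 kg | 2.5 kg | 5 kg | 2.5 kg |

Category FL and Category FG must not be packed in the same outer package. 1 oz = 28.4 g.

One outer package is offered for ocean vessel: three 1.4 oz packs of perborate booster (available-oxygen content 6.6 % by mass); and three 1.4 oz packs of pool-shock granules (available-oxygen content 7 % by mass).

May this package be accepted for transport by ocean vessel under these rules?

Yes

The perborate booster has available-oxygen content 6.6 % by mass, which is > 5 % by mass, so it is Category OX (Oxidizer).
The pool-shock granules have available-oxygen content 7 % by mass, which is > 5 % by mass, so they are Category OX (Oxidizer).
Category OX net quantity: (three 1.4 oz packs = 119.28 g) + (three 1.4 oz packs = 119.28 g) = 238.56 g.
238.56 g ≤ 250 g (ocean vessel limit, Category OX) — within limit.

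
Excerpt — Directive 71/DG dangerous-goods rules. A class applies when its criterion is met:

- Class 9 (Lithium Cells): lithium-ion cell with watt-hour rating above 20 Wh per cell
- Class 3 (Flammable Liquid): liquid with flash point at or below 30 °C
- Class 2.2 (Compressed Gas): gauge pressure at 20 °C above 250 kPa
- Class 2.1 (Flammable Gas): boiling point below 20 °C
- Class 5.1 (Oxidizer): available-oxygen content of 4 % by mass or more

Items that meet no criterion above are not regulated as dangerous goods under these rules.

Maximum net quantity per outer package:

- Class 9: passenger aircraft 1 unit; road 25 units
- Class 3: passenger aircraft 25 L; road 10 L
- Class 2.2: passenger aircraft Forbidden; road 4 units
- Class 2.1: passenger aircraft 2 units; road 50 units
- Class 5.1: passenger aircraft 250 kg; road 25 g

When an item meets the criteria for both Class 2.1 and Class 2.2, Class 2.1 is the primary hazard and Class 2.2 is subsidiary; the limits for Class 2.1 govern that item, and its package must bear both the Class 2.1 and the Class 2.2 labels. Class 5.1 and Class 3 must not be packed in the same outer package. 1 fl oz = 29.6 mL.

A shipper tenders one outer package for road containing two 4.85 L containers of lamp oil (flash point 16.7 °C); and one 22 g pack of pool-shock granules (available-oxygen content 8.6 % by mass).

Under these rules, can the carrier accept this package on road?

Flash point 16.7 °C meets the Class 3 criterion (Flammable Liquid), so the lamp oil is Class 3.
With available-oxygen content 8.6 % by mass (≥ 4 % by mass), the pool-shock granules fall in Class 5.1.
Class 5.1 quantity: 22 g.
22 g ≤ 25 g (road limit, Class 5.1) — within limit.
Class 3 quantity: two 4.85 L containers = 9.7 L.
9.7 L is within the road limit of 10 L for Class 3.
Class 5.1 and Class 3 may not share an outer package.

No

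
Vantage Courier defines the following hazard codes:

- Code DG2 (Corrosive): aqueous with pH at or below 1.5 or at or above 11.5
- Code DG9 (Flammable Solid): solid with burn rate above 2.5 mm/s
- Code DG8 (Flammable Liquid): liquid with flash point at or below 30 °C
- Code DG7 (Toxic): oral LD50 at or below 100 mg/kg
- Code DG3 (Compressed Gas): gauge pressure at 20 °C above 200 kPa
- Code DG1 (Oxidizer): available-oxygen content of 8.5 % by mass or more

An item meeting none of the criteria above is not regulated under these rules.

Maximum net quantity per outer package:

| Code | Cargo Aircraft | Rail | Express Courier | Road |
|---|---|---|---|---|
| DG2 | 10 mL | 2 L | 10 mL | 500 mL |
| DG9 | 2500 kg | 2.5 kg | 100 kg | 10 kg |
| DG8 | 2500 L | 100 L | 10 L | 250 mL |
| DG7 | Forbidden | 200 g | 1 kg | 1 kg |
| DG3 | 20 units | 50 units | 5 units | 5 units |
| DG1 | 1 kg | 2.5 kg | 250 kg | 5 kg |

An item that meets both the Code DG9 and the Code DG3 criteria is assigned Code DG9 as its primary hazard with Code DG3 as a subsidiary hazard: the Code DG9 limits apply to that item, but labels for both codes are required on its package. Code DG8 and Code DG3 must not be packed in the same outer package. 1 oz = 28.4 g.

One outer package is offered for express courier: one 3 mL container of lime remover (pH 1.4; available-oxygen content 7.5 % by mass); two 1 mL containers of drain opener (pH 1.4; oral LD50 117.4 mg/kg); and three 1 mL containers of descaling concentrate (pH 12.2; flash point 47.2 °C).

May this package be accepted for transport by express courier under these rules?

Lime remover: pH 1.4 ≤ 1.5 → Code DG2 (Corrosive).
The drain opener has pH 1.4, which is ≤ 1.5, so it is Code DG2 (Corrosive).
With pH 12.2 (≥ 11.5), the descaling concentrate falls in Code DG2.
Code DG2 net quantity: 3 mL + (two 1 mL containers = 2 mL) + (three 1 mL containers = 3 mL) = 8 mL.
8 mL is within the express courier limit of 10 mL for Code DG2.

Yes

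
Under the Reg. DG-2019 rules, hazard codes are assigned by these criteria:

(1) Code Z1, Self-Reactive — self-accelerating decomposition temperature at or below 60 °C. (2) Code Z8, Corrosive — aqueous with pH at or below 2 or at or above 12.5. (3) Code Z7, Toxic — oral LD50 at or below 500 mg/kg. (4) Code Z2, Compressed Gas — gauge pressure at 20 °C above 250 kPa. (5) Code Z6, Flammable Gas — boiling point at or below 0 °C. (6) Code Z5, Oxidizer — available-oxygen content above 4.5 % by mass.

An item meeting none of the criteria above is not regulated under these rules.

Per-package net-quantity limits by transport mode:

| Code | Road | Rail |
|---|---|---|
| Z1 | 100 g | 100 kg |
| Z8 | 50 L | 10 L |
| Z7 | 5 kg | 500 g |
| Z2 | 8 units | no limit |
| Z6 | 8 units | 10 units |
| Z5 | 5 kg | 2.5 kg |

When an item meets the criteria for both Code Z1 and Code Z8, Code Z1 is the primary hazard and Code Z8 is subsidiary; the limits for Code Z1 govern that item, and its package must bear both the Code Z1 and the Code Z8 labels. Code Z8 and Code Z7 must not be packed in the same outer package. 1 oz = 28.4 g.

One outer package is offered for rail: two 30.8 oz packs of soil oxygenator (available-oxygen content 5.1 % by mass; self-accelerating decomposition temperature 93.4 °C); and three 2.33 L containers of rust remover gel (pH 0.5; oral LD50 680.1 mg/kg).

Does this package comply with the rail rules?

Soil oxygenator: available-oxygen content 5.1 % by mass > 4.5 % by mass → Code Z5 (Oxidizer).
Rust remover gel: pH 0.5 ≤ 2 → Code Z8 (Corrosive).
Code Z8 quantity: three 2.33 L containers = 6.99 L.
6.99 L is within the rail limit of 10 L for Code Z8.
Code Z5 quantity: two 30.8 oz packs = 1749.44 g.
That is within the Code Z5 rail limit of 2.5 kg.
The segregation rule (Code Z8 with Code Z7) does not apply to Code Z8 with Code Z5.
Every hazard code is within its rail limit and no segregation rule is violated.

Yes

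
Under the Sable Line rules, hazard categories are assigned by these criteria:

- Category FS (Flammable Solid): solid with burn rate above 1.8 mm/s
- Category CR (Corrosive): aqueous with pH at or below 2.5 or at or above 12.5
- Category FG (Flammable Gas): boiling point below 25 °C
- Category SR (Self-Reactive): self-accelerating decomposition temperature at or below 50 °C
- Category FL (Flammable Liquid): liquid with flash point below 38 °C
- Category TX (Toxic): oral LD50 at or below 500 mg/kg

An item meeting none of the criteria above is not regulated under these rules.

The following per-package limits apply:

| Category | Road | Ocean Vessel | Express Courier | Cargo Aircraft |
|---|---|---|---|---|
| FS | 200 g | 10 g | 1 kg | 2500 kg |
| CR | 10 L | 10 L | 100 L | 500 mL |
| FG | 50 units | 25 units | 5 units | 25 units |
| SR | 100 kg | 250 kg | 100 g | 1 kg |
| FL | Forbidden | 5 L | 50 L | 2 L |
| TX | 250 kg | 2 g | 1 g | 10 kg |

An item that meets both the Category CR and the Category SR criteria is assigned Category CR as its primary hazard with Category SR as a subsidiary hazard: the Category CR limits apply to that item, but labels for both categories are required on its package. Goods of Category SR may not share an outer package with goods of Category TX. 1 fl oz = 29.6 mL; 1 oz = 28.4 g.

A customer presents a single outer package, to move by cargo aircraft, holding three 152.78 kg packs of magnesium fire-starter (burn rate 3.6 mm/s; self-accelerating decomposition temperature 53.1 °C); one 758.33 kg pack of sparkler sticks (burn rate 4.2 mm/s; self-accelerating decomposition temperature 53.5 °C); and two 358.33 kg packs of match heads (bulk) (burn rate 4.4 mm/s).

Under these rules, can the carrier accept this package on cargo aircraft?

The magnesium fire-starter has burn rate 3.6 mm/s, which is > 1.8 mm/s, so it is Category FS (Flammable Solid).
The sparkler sticks have burn rate 4.2 mm/s, which is > 1.8 mm/s, so they are Category FS (Flammable Solid).
The match heads (bulk) have burn rate 4.4 mm/s, which is > 1.8 mm/s, so they are Category FS (Flammable Solid).
Total Category FS: (three 152.78 kg packs = 458.34 kg) + 758.33 kg + (two 358.33 kg packs = 716.66 kg) = 1933.33 kg.
1933.33 kg is within the cargo aircraft limit of 2500 kg for Category FS.

Yes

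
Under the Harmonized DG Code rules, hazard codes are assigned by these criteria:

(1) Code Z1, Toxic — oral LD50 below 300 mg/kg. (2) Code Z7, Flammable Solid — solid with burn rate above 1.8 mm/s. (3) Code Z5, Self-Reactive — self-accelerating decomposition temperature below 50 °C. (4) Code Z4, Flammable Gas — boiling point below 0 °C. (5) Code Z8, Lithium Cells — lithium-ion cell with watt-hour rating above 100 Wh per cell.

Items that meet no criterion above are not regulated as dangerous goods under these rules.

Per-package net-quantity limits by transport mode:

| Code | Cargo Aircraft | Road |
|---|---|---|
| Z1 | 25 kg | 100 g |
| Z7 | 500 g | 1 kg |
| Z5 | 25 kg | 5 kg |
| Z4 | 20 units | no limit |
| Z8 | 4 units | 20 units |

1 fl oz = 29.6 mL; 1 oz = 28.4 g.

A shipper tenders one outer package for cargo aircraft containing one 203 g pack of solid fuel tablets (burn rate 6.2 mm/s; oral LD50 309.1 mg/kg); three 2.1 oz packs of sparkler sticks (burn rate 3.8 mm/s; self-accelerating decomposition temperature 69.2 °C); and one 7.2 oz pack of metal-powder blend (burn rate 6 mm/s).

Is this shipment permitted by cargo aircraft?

No

Solid fuel tablets: burn rate 6.2 mm/s > 1.8 mm/s → Code Z7 (Flammable Solid).
The sparkler sticks have burn rate 3.8 mm/s, which is > 1.8 mm/s, so they are Code Z7 (Flammable Solid).
The metal-powder blend has burn rate 6 mm/s, which is > 1.8 mm/s, so it is Code Z7 (Flammable Solid).
Code Z7 net quantity: 203 g + (three 2.1 oz packs = 178.92 g) + (one 7.2 oz pack = 204.48 g) = 586.4 g.
586.4 g > 500 g (cargo aircraft limit, Code Z7) — over the limit.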